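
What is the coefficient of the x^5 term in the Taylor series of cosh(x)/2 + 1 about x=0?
Expand to order 5: cosh(x)/2 + 1 = x^4/48 + x^2/4 + 3/2 + O(x^6).
The coefficient of x^5 is 0.

Final answer: 0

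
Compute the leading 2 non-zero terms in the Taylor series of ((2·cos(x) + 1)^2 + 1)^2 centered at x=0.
100 - 120·x^2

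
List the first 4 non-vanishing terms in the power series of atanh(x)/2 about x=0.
x^7/14 + x^5/10 + x^3/6 + x/2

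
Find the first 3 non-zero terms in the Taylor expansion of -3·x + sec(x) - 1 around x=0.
5·x^4/24 + x^2/2 - 3·x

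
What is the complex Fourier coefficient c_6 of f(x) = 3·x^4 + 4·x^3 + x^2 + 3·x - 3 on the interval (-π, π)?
Compute the real Fourier coefficients first: a_6 = 2·π^2/3, b_6 = -4·π^2/3 - 7/9.
Then c_6 = (a_6 − i·b_6)/2 = π^2/3 + 7·i/18 + 2·i·π^2/3.

Final answer: π^2/3 + 7·i/18 + 2·i·π^2/3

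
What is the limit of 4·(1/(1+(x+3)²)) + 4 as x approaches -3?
Direct substitution at x = -3 gives 8.

Final answer: 8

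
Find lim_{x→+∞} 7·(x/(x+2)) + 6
Evaluate the dominant behaviour as x → +∞; each term tends to a finite value or vanishes.
Limit = 13.

Final answer: 13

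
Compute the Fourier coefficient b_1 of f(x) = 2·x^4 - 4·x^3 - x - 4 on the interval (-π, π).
b_1 = (1/π) ∫_{-π}^{π} f(x)·sin(1x) dx.
Evaluate the integral (use parity and integration by parts as needed): b_1 = 46 - 8·π^2.

Final answer: 46 - 8·π^2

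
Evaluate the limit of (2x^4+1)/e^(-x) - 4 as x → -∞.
The quotient is an ∞/∞ indeterminate form as x → -∞.
Compare growth rates of the dominant terms (exponentials ≫ polynomials ≫ logarithms), or apply L'Hôpital's rule; the quotient → 0.
Adding the constant: 0 - 4 = -4. Limit = -4.

Final answer: -4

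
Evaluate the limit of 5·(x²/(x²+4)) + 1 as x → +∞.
Evaluate the dominant behaviour as x → +∞; each term tends to a finite value or vanishes.
Limit = 6.

Final answer: 6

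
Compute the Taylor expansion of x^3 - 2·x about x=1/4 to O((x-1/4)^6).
-31/64 - 29·(x - 1/4)/16 + 3·(x - 1/4)^2/4 + (x - 1/4)^3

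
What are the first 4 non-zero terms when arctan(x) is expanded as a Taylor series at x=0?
-x^7/7 + x^5/5 - x^3/3 + x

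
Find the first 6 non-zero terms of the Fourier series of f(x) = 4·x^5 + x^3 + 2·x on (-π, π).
(-158·π^2 + 8·π^4 + 952)·sin(x) + (-4·π^4 - 61/2 + 19·π^2)·sin(2·x) + (-142·π^2/27 + 392/81 + 8·π^4/3)·sin(3·x) + (-2·π^4 - 7/4 + 2·π^2)·sin(4·x) + (-22·π^2/25 + 632/625 + 8·π^4/5)·sin(5·x) + (-4·π^4/3 - 119/162 + 11·π^2/27)·sin(6·x)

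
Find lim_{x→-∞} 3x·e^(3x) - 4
The product is a 0·∞ indeterminate form at x → -∞.
Rewrite the product as 3x / e^(-3x) (an ∞/∞ form) and apply L'Hôpital, or use the standard hierarchy e^(3|x|) ≫ |x| as x → -∞.
The indeterminate product → 0, so the limit = -4.

Final answer: -4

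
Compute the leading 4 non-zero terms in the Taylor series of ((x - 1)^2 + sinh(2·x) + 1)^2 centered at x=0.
x^4 + 16·x^3/3 + 4·x^2 + 4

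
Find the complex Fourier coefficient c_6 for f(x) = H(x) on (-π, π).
Compute the real Fourier coefficients first: a_6 = 0, b_6 = 0.
Then c_6 = (a_6 − i·b_6)/2 = 0.

Final answer: 0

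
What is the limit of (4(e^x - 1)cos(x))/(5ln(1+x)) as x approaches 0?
Both numerator and denominator → 0 as x → 0; this is a 0/0 indeterminate form.
Expand each to leading order near x = 0: numerator ~ 4·x, denominator ~ 5·x.
The limit of the ratio is 4/5.

Final answer: 4/5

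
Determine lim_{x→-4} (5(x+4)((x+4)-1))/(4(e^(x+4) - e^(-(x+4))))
Both numerator and denominator → 0 as x → -4; this is a 0/0 indeterminate form.
Expand each to leading order near x = -4: numerator ~ -5·(x + 4), denominator ~ 8·(x + 4).
The limit of the ratio is -5/8.

Final answer: -5/8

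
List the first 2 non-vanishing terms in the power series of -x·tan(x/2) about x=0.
-x^4/24 - x^2/2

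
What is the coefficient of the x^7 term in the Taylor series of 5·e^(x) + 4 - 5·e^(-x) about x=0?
Expand to order 7: 5·e^(x) + 4 - 5·e^(-x) = x^7/504 + x^5/12 + 5·x^3/3 + 10·x + 4 + O(x^8).
The coefficient of x^7 is 1/504.

Final answer: 1/504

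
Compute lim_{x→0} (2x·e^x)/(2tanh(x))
Both numerator and denominator → 0 as x → 0; this is a 0/0 indeterminate form.
Expand each to leading order near x = 0: numerator ~ 2·x, denominator ~ 2·x.
The limit of the ratio is 1.

Final answer: 1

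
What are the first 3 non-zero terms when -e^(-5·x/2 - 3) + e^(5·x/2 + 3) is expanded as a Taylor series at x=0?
x^2·(-25·e^(-3)/8 + 25·e^(3)/8) + x·(5·e^(-3)/2 + 5·e^(3)/2) - e^(-3) + e^(3)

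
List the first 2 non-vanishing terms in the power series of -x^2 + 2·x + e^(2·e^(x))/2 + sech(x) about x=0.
x·(2 + e^(2)) + 1 + e^(2)/2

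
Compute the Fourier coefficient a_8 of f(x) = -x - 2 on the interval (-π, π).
a_8 = (1/π) ∫_{-π}^{π} f(x)·cos(8x) dx.
Evaluate the integral (use parity and integration by parts as needed): a_8 = 0.

Final answer: 0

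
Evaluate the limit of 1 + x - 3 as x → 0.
Direct substitution at x = 0 gives -2.

Final answer: -2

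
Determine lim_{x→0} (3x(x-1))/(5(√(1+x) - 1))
Both numerator and denominator → 0 as x → 0; this is a 0/0 indeterminate form.
Expand each to leading order near x = 0: numerator ~ -3·x, denominator ~ 5·x/2.
The limit of the ratio is -6/5.

Final answer: -6/5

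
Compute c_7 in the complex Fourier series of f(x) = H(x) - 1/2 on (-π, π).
Compute the real Fourier coefficients first: a_7 = 0, b_7 = 2/(7·π).
Then c_7 = (a_7 − i·b_7)/2 = -i/(7·π).

Final answer: -i/(7·π)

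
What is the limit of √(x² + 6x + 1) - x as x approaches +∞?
As x → +∞: multiply by the conjugate to get (6x+1)/(√(x²+6x+1)+x); the denominator ~ 2x, so the limit is 6/2 = 3.
Limit = 3.

Final answer: 3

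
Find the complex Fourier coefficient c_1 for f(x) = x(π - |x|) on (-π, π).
Compute the real Fourier coefficients first: a_1 = 0, b_1 = 8/π.
Then c_1 = (a_1 − i·b_1)/2 = -4·i/π.

Final answer: -4·i/π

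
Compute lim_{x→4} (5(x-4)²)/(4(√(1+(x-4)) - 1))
Both numerator and denominator → 0 as x → 4; this is a 0/0 indeterminate form.
Expand each to leading order near x = 4: numerator ~ 5·(x - 4)^2, denominator ~ 2·(x - 4).
The limit of the ratio is 0.

Final answer: 0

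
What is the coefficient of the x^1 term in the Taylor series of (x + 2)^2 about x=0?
Expand to order 1: (x + 2)^2 = 4·x + 4 + O(x^2).
The coefficient of x^1 is 4.

Final answer: 4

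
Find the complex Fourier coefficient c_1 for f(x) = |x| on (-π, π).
Compute the real Fourier coefficients first: a_1 = -4/π, b_1 = 0.
Then c_1 = (a_1 − i·b_1)/2 = -2/π.

Final answer: -2/π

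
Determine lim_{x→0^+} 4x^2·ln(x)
This is a 0·∞ indeterminate form at x → 0⁺.
Rewrite the product as 4·ln(x) / x^(-2) and apply L'Hôpital, or use the standard hierarchy x^(-2) ≫ |ln x| as x → 0⁺.
The indeterminate product → 0, so the limit = 0.

Final answer: 0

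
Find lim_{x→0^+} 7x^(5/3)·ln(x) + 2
The product is a 0·∞ indeterminate form at x → 0⁺.
Rewrite the product as 7·ln(x) / x^(-5/3) and apply L'Hôpital, or use the standard hierarchy x^(-5/3) ≫ |ln x| as x → 0⁺.
The indeterminate product → 0, so the limit = 2.

Final answer: 2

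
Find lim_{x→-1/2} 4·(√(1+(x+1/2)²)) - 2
Direct substitution at x = -1/2 gives 2.

Final answer: 2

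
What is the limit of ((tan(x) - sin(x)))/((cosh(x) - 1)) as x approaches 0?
Both numerator and denominator → 0 as x → 0; this is a 0/0 indeterminate form.
Expand each to leading order near x = 0: numerator ~ x^3/2, denominator ~ x^2/2.
The limit of the ratio is 0.

Final answer: 0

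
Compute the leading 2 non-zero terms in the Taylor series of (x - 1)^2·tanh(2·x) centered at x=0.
-4·x^2 + 2·x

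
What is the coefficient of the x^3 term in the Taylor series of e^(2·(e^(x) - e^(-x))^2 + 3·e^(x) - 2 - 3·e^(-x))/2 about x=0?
Expand to order 3: e^(2·(e^(x) - e^(-x))^2 + 3·e^(x) - 2 - 3·e^(-x))/2 = 85·x^3·e^(-2)/2 + 13·x^2·e^(-2) + 3·x·e^(-2) + e^(-2)/2 + O(x^4).
The coefficient of x^3 is 85·e^(-2)/2.

Final answer: 85·e^(-2)/2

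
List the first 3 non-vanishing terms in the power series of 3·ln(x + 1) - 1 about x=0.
-3·x^2/2 + 3·x - 1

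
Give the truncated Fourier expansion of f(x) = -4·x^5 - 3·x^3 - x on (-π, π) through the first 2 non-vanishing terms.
(-926 - 8·π^4 + 154·π^2)·sin(x) + (-17·π^2 + 53/2 + 4·π^4)·sin(2·x)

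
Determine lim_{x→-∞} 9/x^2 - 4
Evaluate the dominant behaviour as x → -∞; each term tends to a finite value or vanishes.
Limit = -4.

Final answer: -4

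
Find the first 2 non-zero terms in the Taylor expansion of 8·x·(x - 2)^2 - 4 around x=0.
32·x - 4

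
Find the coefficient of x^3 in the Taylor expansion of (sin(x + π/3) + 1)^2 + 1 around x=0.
Expand to order 3: (sin(x + π/3) + 1)^2 + 1 = x^3·(√(3)/2 + 1)^2·(-√(3)/(4·(√(3)/2 + 1)^2) - 1/(6·(√(3)/2 + 1))) + x^2·(√(3)/2 + 1)^2·(-√(3)/(2·(√(3)/2 + 1)) + 1/(4·(√(3)/2 + 1)^2)) + x·(√(3)/2 + 1) + 1 + (√(3)/2 + 1)^2 + O(x^4).
The coefficient of x^3 is (√(3)/2 + 1)^2·(-√(3)/(4·(√(3)/2 + 1)^2) - 1/(6·(√(3)/2 + 1))).

Final answer: (√(3)/2 + 1)^2·(-√(3)/(4·(√(3)/2 + 1)^2) - 1/(6·(√(3)/2 + 1)))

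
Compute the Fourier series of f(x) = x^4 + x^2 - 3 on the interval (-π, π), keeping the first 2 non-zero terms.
(44 - 8·π^2)·cos(x) - 3 + π^2/3 + π^4/5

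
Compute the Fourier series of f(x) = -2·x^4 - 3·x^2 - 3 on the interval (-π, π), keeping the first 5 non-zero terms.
(-84 + 16·π^2)·cos(x) + (3 - 4·π^2)·cos(2·x) + (4/27 + 16·π^2/9)·cos(3·x) + (-π^2 - 3/8)·cos(4·x) - 2·π^4/5 - π^2 - 3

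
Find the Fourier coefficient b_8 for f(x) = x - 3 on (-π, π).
b_8 = (1/π) ∫_{-π}^{π} f(x)·sin(8x) dx.
Evaluate the integral (use parity and integration by parts as needed): b_8 = -1/4.

Final answer: -1/4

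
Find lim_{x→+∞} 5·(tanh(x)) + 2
Evaluate the dominant behaviour as x → +∞; each term tends to a finite value or vanishes.
Limit = 7.

Final answer: 7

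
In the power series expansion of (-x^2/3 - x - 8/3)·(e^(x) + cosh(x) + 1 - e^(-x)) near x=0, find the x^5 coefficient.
Expand to order 5: (-x^2/3 - x - 8/3)·(e^(x) + cosh(x) + 1 - e^(-x)) = -71·x^5/360 - 11·x^4/18 - 37·x^3/18 - 4·x^2 - 22·x/3 - 16/3 + O(x^6).
The coefficient of x^5 is -71/360.

Final answer: -71/360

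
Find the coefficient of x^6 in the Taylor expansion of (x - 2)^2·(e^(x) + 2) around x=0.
Expand to order 6: (x - 2)^2·(e^(x) + 2) = x^6/72 + x^5/30 - x^3/3 + x^2 - 8·x + 12 + O(x^7).
The coefficient of x^6 is 1/72.

Final answer: 1/72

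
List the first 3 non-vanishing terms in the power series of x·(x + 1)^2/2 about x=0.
x^3/2 + x^2 + x/2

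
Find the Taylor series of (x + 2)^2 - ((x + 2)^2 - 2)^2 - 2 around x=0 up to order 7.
-x^4 - 8·x^3 - 19·x^2 - 12·x - 2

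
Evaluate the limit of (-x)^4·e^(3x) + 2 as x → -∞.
The product is a 0·∞ indeterminate form at x → -∞.
Rewrite the product as (-x)^4 / e^(-3x) (an ∞/∞ form) and apply L'Hôpital, or use the standard hierarchy e^(3|x|) ≫ |(-x)^4| as x → -∞.
The indeterminate product → 0, so the limit = 2.

Final answer: 2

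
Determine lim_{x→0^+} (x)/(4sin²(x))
Both numerator and denominator → 0 as x → 0^+; this is a 0/0 indeterminate form.
Expand each to leading order near x = 0: numerator ~ x, denominator ~ 4·x^2.
The limit of the ratio is ∞.

Final answer: ∞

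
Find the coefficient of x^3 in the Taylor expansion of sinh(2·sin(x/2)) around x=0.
Expand to order 3: sinh(2·sin(x/2)) = x^3/8 + x + O(x^4).
The coefficient of x^3 is 1/8.

Final answer: 1/8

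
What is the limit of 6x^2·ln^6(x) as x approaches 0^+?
This is a 0·∞ indeterminate form at x → 0⁺.
Rewrite the product as 6·ln^6(x) / x^(-2) and apply L'Hôpital, or use the standard hierarchy x^(-2) ≫ |ln x|^6 as x → 0⁺.
The indeterminate product → 0, so the limit = 0.

Final answer: 0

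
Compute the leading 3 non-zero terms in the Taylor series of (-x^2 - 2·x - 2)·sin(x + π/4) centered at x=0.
-√(2)·x^2 - 2·√(2)·x - √(2)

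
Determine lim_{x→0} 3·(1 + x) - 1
Direct substitution at x = 0 gives 2.

Final answer: 2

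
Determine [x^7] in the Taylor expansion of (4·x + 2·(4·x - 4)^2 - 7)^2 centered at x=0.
Expand to order 7: (4·x + 2·(4·x - 4)^2 - 7)^2 = 1024·x^4 - 3840·x^3 + 5200·x^2 - 3000·x + 625 + O(x^8).
The coefficient of x^7 is 0.

Final answer: 0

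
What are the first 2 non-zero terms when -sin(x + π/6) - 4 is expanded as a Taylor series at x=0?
-√(3)·x/2 - 9/2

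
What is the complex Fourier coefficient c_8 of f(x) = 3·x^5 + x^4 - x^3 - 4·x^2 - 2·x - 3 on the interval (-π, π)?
Compute the real Fourier coefficients first: a_8 = -67/256 + π^2/8, b_8 = -3·π^4/4 + 931/2048 + 31·π^2/64.
Then c_8 = (a_8 − i·b_8)/2 = -67/512 + π^2/16 - 31·i·π^2/128 - 931·i/4096 + 3·i·π^4/8.

Final answer: -67/512 + π^2/16 - 31·i·π^2/128 - 931·i/4096 + 3·i·π^4/8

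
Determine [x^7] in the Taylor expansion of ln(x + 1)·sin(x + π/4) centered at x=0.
Expand to order 7: ln(x + 1)·sin(x + π/4) = -31·√(2)·x^7/840 + 13·√(2)·x^6/288 - 11·√(2)·x^5/240 + √(2)·x^4/12 - √(2)·x^3/3 + √(2)·x^2/4 + √(2)·x/2 + O(x^8).
The coefficient of x^7 is -31·√(2)/840.

Final answer: -31·√(2)/840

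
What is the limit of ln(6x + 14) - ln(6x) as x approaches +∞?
This is an ∞ − ∞ indeterminate form.
Combine the logarithms: ln(6x+14) − ln(6x) = ln((6x+14)/(6x)) = ln(1 + 14/(6x)) → ln(1) = 0.
Limit = 0.

Final answer: 0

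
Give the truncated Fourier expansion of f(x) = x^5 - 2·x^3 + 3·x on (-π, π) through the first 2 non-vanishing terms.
(-44·π^2 + 2·π^4 + 270)·sin(x) + (-π^4 - 27/2 + 7·π^2)·sin(2·x)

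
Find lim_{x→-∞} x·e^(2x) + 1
The product is a 0·∞ indeterminate form at x → -∞.
Rewrite the product as x / e^(-2x) (an ∞/∞ form) and apply L'Hôpital, or use the standard hierarchy e^(2|x|) ≫ |x| as x → -∞.
The indeterminate product → 0, so the limit = 1.

Final answer: 1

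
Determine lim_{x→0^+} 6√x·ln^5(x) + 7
The product is a 0·∞ indeterminate form at x → 0⁺.
Rewrite the product as 6·ln^5(x) / x^(-1/2) and apply L'Hôpital, or use the standard hierarchy x^(-1/2) ≫ |ln x|^5 as x → 0⁺.
The indeterminate product → 0, so the limit = 7.

Final answer: 7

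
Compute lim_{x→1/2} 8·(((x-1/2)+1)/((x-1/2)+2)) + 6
Direct substitution at x = 1/2 gives 10.

Final answer: 10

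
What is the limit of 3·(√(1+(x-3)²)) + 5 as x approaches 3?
Direct substitution at x = 3 gives 8.

Final answer: 8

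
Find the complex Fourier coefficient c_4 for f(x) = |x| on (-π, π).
Compute the real Fourier coefficients first: a_4 = 0, b_4 = 0.
Then c_4 = (a_4 − i·b_4)/2 = 0.

Final answer: 0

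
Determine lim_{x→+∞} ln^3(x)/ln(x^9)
This is an ∞/∞ indeterminate form as x → +∞.
Write ln(x^9) = 9·ln(x), reducing the quotient to ln^2(x)/9 → ∞.
Limit = ∞.

Final answer: ∞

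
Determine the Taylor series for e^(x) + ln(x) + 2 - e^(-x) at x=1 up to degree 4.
(-1 + 2·e + e^(2))·e^(-1) + (1 + e + e^(2))·e^(-1)·(x - 1) + (-e - 1 + e^(2))·e^(-1)·(x - 1)^2/2 + (1 + 2·e + e^(2))·e^(-1)·(x - 1)^3/6 + (-6·e - 1 + e^(2))·e^(-1)·(x - 1)^4/24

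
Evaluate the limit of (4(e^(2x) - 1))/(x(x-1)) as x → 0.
Both numerator and denominator → 0 as x → 0; this is a 0/0 indeterminate form.
Expand each to leading order near x = 0: numerator ~ 8·x, denominator ~ -x.
The limit of the ratio is -8.

Final answer: -8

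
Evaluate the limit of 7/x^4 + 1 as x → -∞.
Evaluate the dominant behaviour as x → -∞; each term tends to a finite value or vanishes.
Limit = 1.

Final answer: 1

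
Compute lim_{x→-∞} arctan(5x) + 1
Evaluate the dominant behaviour as x → -∞; each term tends to a finite value or vanishes.
Limit = 1 - π/2.

Final answer: 1 - π/2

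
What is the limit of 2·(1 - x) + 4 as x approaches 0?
Direct substitution at x = 0 gives 6.

Final answer: 6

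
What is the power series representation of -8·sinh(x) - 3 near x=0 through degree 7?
-x^7/630 - x^5/15 - 4·x^3/3 - 8·x - 3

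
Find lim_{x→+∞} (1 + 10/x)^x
As x → +∞: this is the defining limit (1 + 10/x)^x → e^10.
Limit = e^(10).

Final answer: e^(10)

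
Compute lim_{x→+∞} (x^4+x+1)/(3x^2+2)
This is an ∞/∞ indeterminate form as x → +∞.
Divide numerator and denominator by x^4 and let the lower-order terms vanish; the numerator's degree 4 exceeds the denominator's degree 2, so the quotient diverges.
Limit = ∞.

Final answer: ∞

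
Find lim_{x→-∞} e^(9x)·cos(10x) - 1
Evaluate the dominant behaviour as x → -∞; each term tends to a finite value or vanishes.
Limit = -1.

Final answer: -1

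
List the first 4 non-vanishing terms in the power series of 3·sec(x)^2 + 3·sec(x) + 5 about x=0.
111·x^6/80 + 21·x^4/8 + 9·x^2/2 + 11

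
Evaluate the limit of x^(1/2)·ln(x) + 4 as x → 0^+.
The product is a 0·∞ indeterminate form at x → 0⁺.
Rewrite the product as ln(x) / x^(-1/2) and apply L'Hôpital, or use the standard hierarchy x^(-1/2) ≫ |ln x| as x → 0⁺.
The indeterminate product → 0, so the limit = 4.

Final answer: 4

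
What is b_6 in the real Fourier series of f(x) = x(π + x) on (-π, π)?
b_6 = (1/π) ∫_{-π}^{π} f(x)·sin(6x) dx.
Evaluate the integral (use parity and integration by parts as needed): b_6 = -π/3.

Final answer: -π/3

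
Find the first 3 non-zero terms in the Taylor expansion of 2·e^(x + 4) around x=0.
x^2·e^(4) + 2·x·e^(4) + 2·e^(4)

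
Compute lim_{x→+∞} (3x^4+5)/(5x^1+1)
This is an ∞/∞ indeterminate form as x → +∞.
Divide numerator and denominator by x^4 and let the lower-order terms vanish; the numerator's degree 4 exceeds the denominator's degree 1, so the quotient diverges.
Limit = ∞.

Final answer: ∞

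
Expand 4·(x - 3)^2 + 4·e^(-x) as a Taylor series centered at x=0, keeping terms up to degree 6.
x^6/180 - x^5/30 + x^4/6 - 2·x^3/3 + 6·x^2 - 28·x + 40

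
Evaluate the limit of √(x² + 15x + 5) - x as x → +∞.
This is an ∞ − ∞ indeterminate form.
Multiply and divide by the conjugate √(x²+15x + 5) + x; the x² terms cancel, leaving (15x + 5)/(√(x²+15x + 5)+x) → 15/2.
Limit = 15/2.

Final answer: 15/2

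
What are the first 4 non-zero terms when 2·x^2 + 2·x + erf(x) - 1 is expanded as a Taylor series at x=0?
-2·x^3/(3·√(π)) + 2·x^2 + x·(2/√(π) + 2) - 1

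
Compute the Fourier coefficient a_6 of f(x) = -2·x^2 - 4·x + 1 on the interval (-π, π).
a_6 = (1/π) ∫_{-π}^{π} f(x)·cos(6x) dx.
Evaluate the integral (use parity and integration by parts as needed): a_6 = -2/9.

Final answer: -2/9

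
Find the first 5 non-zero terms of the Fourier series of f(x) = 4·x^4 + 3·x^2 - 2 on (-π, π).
(180 - 32·π^2)·cos(x) + (-9 + 8·π^2)·cos(2·x) + (28/27 - 32·π^2/9)·cos(3·x) + 2·π^2·cos(4·x) - 2 + π^2 + 4·π^4/5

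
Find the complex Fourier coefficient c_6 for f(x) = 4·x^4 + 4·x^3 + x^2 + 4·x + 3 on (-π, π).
Compute the real Fourier coefficients first: a_6 = -1/27 + 8·π^2/9, b_6 = -4·π^2/3 - 10/9.
Then c_6 = (a_6 − i·b_6)/2 = -1/54 + 4·π^2/9 + 5·i/9 + 2·i·π^2/3.

Final answer: -1/54 + 4·π^2/9 + 5·i/9 + 2·i·π^2/3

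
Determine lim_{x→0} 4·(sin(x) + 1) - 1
Direct substitution at x = 0 gives 3.

Final answer: 3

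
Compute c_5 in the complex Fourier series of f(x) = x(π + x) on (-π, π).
Compute the real Fourier coefficients first: a_5 = -4/25, b_5 = 2·π/5.
Then c_5 = (a_5 − i·b_5)/2 = -2/25 - i·π/5.

Final answer: -2/25 - i·π/5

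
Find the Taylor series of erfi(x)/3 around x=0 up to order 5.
x^5/(15·√(π)) + 2·x^3/(9·√(π)) + 2·x/(3·√(π))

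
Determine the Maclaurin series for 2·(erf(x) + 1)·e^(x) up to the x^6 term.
x^6·(1/360 + 19/(90·√(π))) + x^5·(1/60 - 1/(10·√(π))) + x^4·(1/12 - 2/(3·√(π))) + x^3·(1/3 + 2/(3·√(π))) + x^2·(1 + 4/√(π)) + x·(2 + 4/√(π)) + 2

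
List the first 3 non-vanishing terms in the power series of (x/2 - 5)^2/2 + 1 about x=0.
x^2/8 - 5·x/2 + 27/2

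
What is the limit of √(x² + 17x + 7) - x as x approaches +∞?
This is an ∞ − ∞ indeterminate form.
Multiply and divide by the conjugate √(x²+17x + 7) + x; the x² terms cancel, leaving (17x + 7)/(√(x²+17x + 7)+x) → 17/2.
Limit = 17/2.

Final answer: 17/2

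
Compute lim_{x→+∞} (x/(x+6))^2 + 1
As x → +∞: x/(x+6) = 1/(1 + 6/x) → 1, and the 2nd power of a limit-1 base also → 1; with the additive constant, 1 + 1 = 2.
Limit = 2.

Final answer: 2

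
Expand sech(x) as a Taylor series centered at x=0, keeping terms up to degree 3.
1 - x^2/2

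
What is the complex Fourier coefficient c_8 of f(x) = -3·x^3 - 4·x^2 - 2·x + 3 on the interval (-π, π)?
Compute the real Fourier coefficients first: a_8 = -1/4, b_8 = 55/128 + 3·π^2/4.
Then c_8 = (a_8 − i·b_8)/2 = -1/8 - 3·i·π^2/8 - 55·i/256.

Final answer: -1/8 - 3·i·π^2/8 - 55·i/256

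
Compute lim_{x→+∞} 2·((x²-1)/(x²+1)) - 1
Evaluate the dominant behaviour as x → +∞; each term tends to a finite value or vanishes.
Limit = 1.

Final answer: 1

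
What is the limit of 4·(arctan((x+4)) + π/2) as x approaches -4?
Direct substitution at x = -4 gives 2·π.

Final answer: 2·π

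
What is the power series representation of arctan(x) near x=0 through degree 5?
x^5/5 - x^3/3 + x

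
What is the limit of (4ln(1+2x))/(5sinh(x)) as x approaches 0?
Both numerator and denominator → 0 as x → 0; this is a 0/0 indeterminate form.
Expand each to leading order near x = 0: numerator ~ 8·x, denominator ~ 5·x.
The limit of the ratio is 8/5.

Final answer: 8/5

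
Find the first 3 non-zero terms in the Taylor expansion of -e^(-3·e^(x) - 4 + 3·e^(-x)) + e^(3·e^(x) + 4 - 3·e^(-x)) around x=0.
x^2·(-18·e^(-4) + 18·e^(4)) + x·(6·e^(-4) + 6·e^(4)) - e^(-4) + e^(4)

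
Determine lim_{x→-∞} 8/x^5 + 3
Evaluate the dominant behaviour as x → -∞; each term tends to a finite value or vanishes.
Limit = 3.

Final answer: 3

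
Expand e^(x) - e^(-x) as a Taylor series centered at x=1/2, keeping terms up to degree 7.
(-1 + e)·e^(-1/2) + (1 + e)·e^(-1/2)·(x - 1/2) + (-1 + e)·e^(-1/2)·(x - 1/2)^2/2 + (1 + e)·e^(-1/2)·(x - 1/2)^3/6 + (-1 + e)·e^(-1/2)·(x - 1/2)^4/24 + (1 + e)·e^(-1/2)·(x - 1/2)^5/120 + (-1 + e)·e^(-1/2)·(x - 1/2)^6/720 + (1 + e)·e^(-1/2)·(x - 1/2)^7/5040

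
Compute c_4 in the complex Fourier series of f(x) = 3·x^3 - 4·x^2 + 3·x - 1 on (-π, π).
Compute the real Fourier coefficients first: a_4 = -1, b_4 = -3·π^2/2 - 15/16.
Then c_4 = (a_4 − i·b_4)/2 = -1/2 + 15·i/32 + 3·i·π^2/4.

Final answer: -1/2 + 15·i/32 + 3·i·π^2/4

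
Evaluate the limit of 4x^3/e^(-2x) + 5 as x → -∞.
The quotient is an ∞/∞ indeterminate form as x → -∞.
Compare growth rates of the dominant terms (exponentials ≫ polynomials ≫ logarithms), or apply L'Hôpital's rule; the quotient → 0.
Adding the constant: 0 + 5 = 5. Limit = 5.

Final answer: 5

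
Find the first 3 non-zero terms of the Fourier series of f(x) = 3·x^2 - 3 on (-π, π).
-12·cos(x) + 3·cos(2·x) - 3 + π^2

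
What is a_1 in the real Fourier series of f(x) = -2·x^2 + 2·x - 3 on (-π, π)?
a_1 = (1/π) ∫_{-π}^{π} f(x)·cos(1x) dx.
Evaluate the integral (use parity and integration by parts as needed): a_1 = 8.

Final answer: 8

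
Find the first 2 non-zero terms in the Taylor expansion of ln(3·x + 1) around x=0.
-9·x^2/2 + 3·x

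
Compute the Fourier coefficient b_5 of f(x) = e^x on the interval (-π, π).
b_5 = (1/π) ∫_{-π}^{π} f(x)·sin(5x) dx.
Evaluate the integral (use parity and integration by parts as needed): b_5 = (-5 + 5·e^(2·π))·e^(-π)/(26·π).

Final answer: (-5 + 5·e^(2·π))·e^(-π)/(26·π)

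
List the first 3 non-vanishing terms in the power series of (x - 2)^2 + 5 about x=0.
x^2 - 4·x + 9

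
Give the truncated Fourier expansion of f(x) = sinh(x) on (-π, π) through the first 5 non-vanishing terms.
sin(x)·sinh(π)/π - 4·sin(2·x)·sinh(π)/(5·π) + 3·sin(3·x)·sinh(π)/(5·π) - 8·sin(4·x)·sinh(π)/(17·π) + 5·sin(5·x)·sinh(π)/(13·π)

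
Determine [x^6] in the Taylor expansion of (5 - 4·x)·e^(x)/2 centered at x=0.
Expand to order 6: (5 - 4·x)·e^(x)/2 = -19·x^6/1440 - x^5/16 - 11·x^4/48 - 7·x^3/12 - 3·x^2/4 + x/2 + 5/2 + O(x^7).
The coefficient of x^6 is -19/1440.

Final answer: -19/1440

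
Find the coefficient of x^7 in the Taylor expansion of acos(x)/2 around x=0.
Expand to order 7: acos(x)/2 = -5·x^7/224 - 3·x^5/80 - x^3/12 - x/2 + π/4 + O(x^8).
The coefficient of x^7 is -5/224.

Final answer: -5/224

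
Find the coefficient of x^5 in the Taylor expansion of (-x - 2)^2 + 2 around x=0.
Expand to order 5: (-x - 2)^2 + 2 = x^2 + 4·x + 6 + O(x^6).
The coefficient of x^5 is 0.

Final answer: 0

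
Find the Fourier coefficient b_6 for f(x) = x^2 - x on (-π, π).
b_6 = (1/π) ∫_{-π}^{π} f(x)·sin(6x) dx.
Evaluate the integral (use parity and integration by parts as needed): b_6 = 1/3.

Final answer: 1/3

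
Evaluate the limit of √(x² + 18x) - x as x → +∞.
This is an ∞ − ∞ indeterminate form.
Multiply and divide by the conjugate √(x²+18x) + x; the x² terms cancel, leaving (18x)/(√(x²+18x)+x) → 18/2 = 9.
Limit = 9.

Final answer: 9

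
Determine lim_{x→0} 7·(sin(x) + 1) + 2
Direct substitution at x = 0 gives 9.

Final answer: 9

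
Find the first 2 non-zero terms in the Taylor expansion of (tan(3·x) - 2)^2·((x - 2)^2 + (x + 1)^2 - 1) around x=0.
16 - 56·x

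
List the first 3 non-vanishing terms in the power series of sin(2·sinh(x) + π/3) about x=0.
-√(3)·x^2 + x + √(3)/2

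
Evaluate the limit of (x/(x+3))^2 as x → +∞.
As x → +∞: x/(x+3) = 1/(1 + 3/x) → 1, and the 2nd power of a limit-1 base also → 1.
Limit = 1.

Final answer: 1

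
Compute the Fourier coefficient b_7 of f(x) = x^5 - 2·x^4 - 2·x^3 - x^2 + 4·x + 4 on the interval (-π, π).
b_7 = (1/π) ∫_{-π}^{π} f(x)·sin(7x) dx.
Evaluate the integral (use parity and integration by parts as needed): b_7 = -236·π^2/343 + 20624/16807 + 2·π^4/7.

Final answer: -236·π^2/343 + 20624/16807 + 2·π^4/7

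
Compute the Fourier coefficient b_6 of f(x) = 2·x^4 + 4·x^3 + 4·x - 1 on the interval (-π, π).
b_6 = (1/π) ∫_{-π}^{π} f(x)·sin(6x) dx.
Evaluate the integral (use parity and integration by parts as needed): b_6 = -4·π^2/3 - 10/9.

Final answer: -4·π^2/3 - 10/9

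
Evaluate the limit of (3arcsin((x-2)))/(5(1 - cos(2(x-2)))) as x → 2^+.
Both numerator and denominator → 0 as x → 2^+; this is a 0/0 indeterminate form.
Expand each to leading order near x = 2: numerator ~ 3·(x - 2), denominator ~ 10·(x - 2)^2.
The limit of the ratio is ∞.

Final answer: ∞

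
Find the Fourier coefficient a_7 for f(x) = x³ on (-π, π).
a_7 = (1/π) ∫_{-π}^{π} f(x)·cos(7x) dx.
Evaluate the integral (use parity and integration by parts as needed): a_7 = 0.

Final answer: 0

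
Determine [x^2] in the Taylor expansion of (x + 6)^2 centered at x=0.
Expand to order 2: (x + 6)^2 = x^2 + 12·x + 36 + O(x^3).
The coefficient of x^2 is 1.

Final answer: 1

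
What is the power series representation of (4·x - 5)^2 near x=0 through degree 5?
16·x^2 - 40·x + 25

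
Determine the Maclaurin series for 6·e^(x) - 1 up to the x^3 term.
x^3 + 3·x^2 + 6·x + 5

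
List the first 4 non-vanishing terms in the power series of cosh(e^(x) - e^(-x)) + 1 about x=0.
28·x^6/45 + 4·x^4/3 + 2·x^2 + 2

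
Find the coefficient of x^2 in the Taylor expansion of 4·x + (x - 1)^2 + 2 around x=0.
Expand to order 2: 4·x + (x - 1)^2 + 2 = x^2 + 2·x + 3 + O(x^3).
The coefficient of x^2 is 1.

Final answer: 1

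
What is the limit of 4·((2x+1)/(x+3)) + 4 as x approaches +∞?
Evaluate the dominant behaviour as x → +∞; each term tends to a finite value or vanishes.
Limit = 12.

Final answer: 12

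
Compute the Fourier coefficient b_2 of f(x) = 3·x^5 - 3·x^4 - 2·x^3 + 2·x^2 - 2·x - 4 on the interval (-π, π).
b_2 = (1/π) ∫_{-π}^{π} f(x)·sin(2x) dx.
Evaluate the integral (use parity and integration by parts as needed): b_2 = -3·π^4 - 47/2 + 17·π^2.

Final answer: -3·π^4 - 47/2 + 17·π^2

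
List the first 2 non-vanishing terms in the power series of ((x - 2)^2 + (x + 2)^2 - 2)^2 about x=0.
24·x^2 + 36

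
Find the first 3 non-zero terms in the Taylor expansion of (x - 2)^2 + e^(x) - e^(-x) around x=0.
x^2 - 2·x + 4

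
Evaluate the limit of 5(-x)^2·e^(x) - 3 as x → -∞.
The product is a 0·∞ indeterminate form at x → -∞.
Rewrite the product as 5(-x)^2 / e^(-x) (an ∞/∞ form) and apply L'Hôpital, or use the standard hierarchy e^(|x|) ≫ |(-x)^2| as x → -∞.
The indeterminate product → 0, so the limit = -3.

Final answer: -3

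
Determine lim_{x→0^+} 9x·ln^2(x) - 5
The product is a 0·∞ indeterminate form at x → 0⁺.
Rewrite the product as 9·ln^2(x) / x^(-1) and apply L'Hôpital, or use the standard hierarchy x^(-1) ≫ |ln x|^2 as x → 0⁺.
The indeterminate product → 0, so the limit = -5.

Final answer: -5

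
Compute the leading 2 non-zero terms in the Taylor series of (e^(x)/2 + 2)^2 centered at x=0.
5·x/2 + 25/4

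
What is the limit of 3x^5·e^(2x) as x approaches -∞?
This is a 0·∞ indeterminate form at x → -∞.
Rewrite the product as 3x^5 / e^(-2x) (an ∞/∞ form) and apply L'Hôpital, or use the standard hierarchy e^(2|x|) ≫ |x^5| as x → -∞.
The indeterminate product → 0, so the limit = 0.

Final answer: 0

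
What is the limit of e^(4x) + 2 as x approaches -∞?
Evaluate the dominant behaviour as x → -∞; each term tends to a finite value or vanishes.
Limit = 2.

Final answer: 2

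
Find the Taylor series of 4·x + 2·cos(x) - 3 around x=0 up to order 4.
x^4/12 - x^2 + 4·x - 1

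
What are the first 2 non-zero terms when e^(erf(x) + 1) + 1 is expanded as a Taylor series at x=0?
2·e·x/√(π) + 1 + e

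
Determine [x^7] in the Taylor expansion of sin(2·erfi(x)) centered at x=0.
Expand to order 7: sin(2·erfi(x)) = x^7·(-304/(45·π^(3/2)) - 1024/(315·π^(7/2)) + 2/(21·√(π)) + 128/(9·π^(5/2))) + x^5·(-32/(3·π^(3/2)) + 2/(5·√(π)) + 128/(15·π^(5/2))) + x^3·(-32/(3·π^(3/2)) + 4/(3·√(π))) + 4·x/√(π) + O(x^8).
The coefficient of x^7 is -304/(45·π^(3/2)) - 1024/(315·π^(7/2)) + 2/(21·√(π)) + 128/(9·π^(5/2)).

Final answer: -304/(45·π^(3/2)) - 1024/(315·π^(7/2)) + 2/(21·√(π)) + 128/(9·π^(5/2))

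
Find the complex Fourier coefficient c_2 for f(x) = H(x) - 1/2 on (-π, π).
Compute the real Fourier coefficients first: a_2 = 0, b_2 = 0.
Then c_2 = (a_2 − i·b_2)/2 = 0.

Final answer: 0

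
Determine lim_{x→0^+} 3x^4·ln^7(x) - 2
The product is a 0·∞ indeterminate form at x → 0⁺.
Rewrite the product as 3·ln^7(x) / x^(-4) and apply L'Hôpital, or use the standard hierarchy x^(-4) ≫ |ln x|^7 as x → 0⁺.
The indeterminate product → 0, so the limit = -2.

Final answer: -2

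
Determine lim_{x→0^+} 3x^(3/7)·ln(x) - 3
The product is a 0·∞ indeterminate form at x → 0⁺.
Rewrite the product as 3·ln(x) / x^(-3/7) and apply L'Hôpital, or use the standard hierarchy x^(-3/7) ≫ |ln x| as x → 0⁺.
The indeterminate product → 0, so the limit = -3.

Final answer: -3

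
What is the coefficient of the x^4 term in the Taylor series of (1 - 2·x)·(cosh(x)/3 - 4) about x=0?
Expand to order 4: (1 - 2·x)·(cosh(x)/3 - 4) = x^4/72 - x^3/3 + x^2/6 + 22·x/3 - 11/3 + O(x^5).
The coefficient of x^4 is 1/72.

Final answer: 1/72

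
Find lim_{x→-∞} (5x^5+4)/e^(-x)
This is an ∞/∞ indeterminate form as x → -∞.
Compare growth rates of the dominant terms (exponentials ≫ polynomials ≫ logarithms), or apply L'Hôpital's rule; the quotient → 0.
Limit = 0.

Final answer: 0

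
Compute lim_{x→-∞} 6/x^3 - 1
Evaluate the dominant behaviour as x → -∞; each term tends to a finite value or vanishes.
Limit = -1.

Final answer: -1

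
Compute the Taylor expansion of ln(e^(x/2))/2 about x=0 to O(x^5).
x/4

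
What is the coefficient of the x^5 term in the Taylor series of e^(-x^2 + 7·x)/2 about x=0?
Expand to order 5: e^(-x^2 + 7·x)/2 = 10367·x^5/240 + 1825·x^4/48 + 301·x^3/12 + 47·x^2/4 + 7·x/2 + 1/2 + O(x^6).
The coefficient of x^5 is 10367/240.

Final answer: 10367/240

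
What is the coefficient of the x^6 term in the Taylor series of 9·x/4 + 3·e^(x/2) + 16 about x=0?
Expand to order 6: 9·x/4 + 3·e^(x/2) + 16 = x^6/15360 + x^5/1280 + x^4/128 + x^3/16 + 3·x^2/8 + 15·x/4 + 19 + O(x^7).
The coefficient of x^6 is 1/15360.

Final answer: 1/15360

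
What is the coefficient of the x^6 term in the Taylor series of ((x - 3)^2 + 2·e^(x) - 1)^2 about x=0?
Expand to order 6: ((x - 3)^2 + 2·e^(x) - 1)^2 = 11·x^6/30 + x^5 + 3·x^4 - 28·x^3/3 + 56·x^2 - 80·x + 100 + O(x^7).
The coefficient of x^6 is 11/30.

Final answer: 11/30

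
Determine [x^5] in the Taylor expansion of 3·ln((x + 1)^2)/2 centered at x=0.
Expand to order 5: 3·ln((x + 1)^2)/2 = 3·x^5/5 - 3·x^4/4 + x^3 - 3·x^2/2 + 3·x + O(x^6).
The coefficient of x^5 is 3/5.

Final answer: 3/5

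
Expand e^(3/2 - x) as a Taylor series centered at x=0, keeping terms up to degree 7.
-x^7·e^(3/2)/5040 + x^6·e^(3/2)/720 - x^5·e^(3/2)/120 + x^4·e^(3/2)/24 - x^3·e^(3/2)/6 + x^2·e^(3/2)/2 - x·e^(3/2) + e^(3/2)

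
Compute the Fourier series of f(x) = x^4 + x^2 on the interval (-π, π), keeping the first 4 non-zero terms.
(44 - 8·π^2)·cos(x) + (-2 + 2·π^2)·cos(2·x) + (4/27 - 8·π^2/9)·cos(3·x) + π^2/3 + π^4/5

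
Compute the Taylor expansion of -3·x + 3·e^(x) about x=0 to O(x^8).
x^7/1680 + x^6/240 + x^5/40 + x^4/8 + x^3/2 + 3·x^2/2 + 3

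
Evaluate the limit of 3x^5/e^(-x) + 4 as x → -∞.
The quotient is an ∞/∞ indeterminate form as x → -∞.
Compare growth rates of the dominant terms (exponentials ≫ polynomials ≫ logarithms), or apply L'Hôpital's rule; the quotient → 0.
Adding the constant: 0 + 4 = 4. Limit = 4.

Final answer: 4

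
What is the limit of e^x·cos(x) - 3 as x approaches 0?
Direct substitution at x = 0 gives -2.

Final answer: -2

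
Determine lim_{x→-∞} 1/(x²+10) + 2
Evaluate the dominant behaviour as x → -∞; each term tends to a finite value or vanishes.
Limit = 2.

Final answer: 2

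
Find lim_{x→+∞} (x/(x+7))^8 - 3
As x → +∞: x/(x+7) = 1/(1 + 7/x) → 1, and the 8th power of a limit-1 base also → 1; with the additive constant, 1 - 3 = -2.
Limit = -2.

Final answer: -2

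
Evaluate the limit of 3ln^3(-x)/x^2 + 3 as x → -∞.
The quotient is an ∞/∞ indeterminate form as x → -∞.
Compare growth rates of the dominant terms (exponentials ≫ polynomials ≫ logarithms), or apply L'Hôpital's rule; the quotient → 0.
Adding the constant: 0 + 3 = 3. Limit = 3.

Final answer: 3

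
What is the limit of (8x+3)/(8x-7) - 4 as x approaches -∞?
Evaluate the dominant behaviour as x → -∞; each term tends to a finite value or vanishes.
Limit = -3.

Final answer: -3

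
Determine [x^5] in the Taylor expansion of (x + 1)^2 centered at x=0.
Expand to order 5: (x + 1)^2 = x^2 + 2·x + 1 + O(x^6).
The coefficient of x^5 is 0.

Final answer: 0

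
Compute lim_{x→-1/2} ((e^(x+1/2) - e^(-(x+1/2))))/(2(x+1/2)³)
Both numerator and denominator → 0 as x → -1/2; this is a 0/0 indeterminate form.
Expand each to leading order near x = -1/2: numerator ~ 2·(x + 1/2), denominator ~ 2·(x + 1/2)^3.
The limit of the ratio is ∞.

Final answer: ∞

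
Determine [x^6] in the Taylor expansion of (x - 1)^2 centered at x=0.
Expand to order 6: (x - 1)^2 = x^2 - 2·x + 1 + O(x^7).
The coefficient of x^6 is 0.

Final answer: 0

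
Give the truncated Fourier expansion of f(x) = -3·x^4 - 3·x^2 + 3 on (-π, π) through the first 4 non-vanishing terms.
(-132 + 24·π^2)·cos(x) + (6 - 6·π^2)·cos(2·x) + (-4/9 + 8·π^2/3)·cos(3·x) - 3·π^4/5 - π^2 + 3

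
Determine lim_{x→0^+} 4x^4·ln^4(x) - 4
The product is a 0·∞ indeterminate form at x → 0⁺.
Rewrite the product as 4·ln^4(x) / x^(-4) and apply L'Hôpital, or use the standard hierarchy x^(-4) ≫ |ln x|^4 as x → 0⁺.
The indeterminate product → 0, so the limit = -4.

Final answer: -4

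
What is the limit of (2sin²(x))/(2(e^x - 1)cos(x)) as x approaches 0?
Both numerator and denominator → 0 as x → 0; this is a 0/0 indeterminate form.
Expand each to leading order near x = 0: numerator ~ 2·x^2, denominator ~ 2·x.
The limit of the ratio is 0.

Final answer: 0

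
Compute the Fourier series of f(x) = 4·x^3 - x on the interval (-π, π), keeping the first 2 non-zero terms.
(-50 + 8·π^2)·sin(x) + (7 - 4·π^2)·sin(2·x)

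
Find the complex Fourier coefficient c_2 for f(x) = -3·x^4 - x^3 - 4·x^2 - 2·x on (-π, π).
Compute the real Fourier coefficients first: a_2 = 5 - 6·π^2, b_2 = 1/2 + π^2.
Then c_2 = (a_2 − i·b_2)/2 = -3·π^2 + 5/2 - i·π^2/2 - i/4.

Final answer: -3·π^2 + 5/2 - i·π^2/2 - i/4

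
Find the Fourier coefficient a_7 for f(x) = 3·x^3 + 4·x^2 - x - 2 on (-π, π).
a_7 = (1/π) ∫_{-π}^{π} f(x)·cos(7x) dx.
Evaluate the integral (use parity and integration by parts as needed): a_7 = -16/49.

Final answer: -16/49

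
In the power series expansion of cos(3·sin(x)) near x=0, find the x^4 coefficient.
Expand to order 4: cos(3·sin(x)) = 39·x^4/8 - 9·x^2/2 + 1 + O(x^5).
The coefficient of x^4 is 39/8.

Final answer: 39/8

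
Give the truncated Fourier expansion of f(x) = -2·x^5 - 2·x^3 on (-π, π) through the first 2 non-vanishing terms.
(-456 - 4·π^4 + 76·π^2)·sin(x) + (-8·π^2 + 12 + 2·π^4)·sin(2·x)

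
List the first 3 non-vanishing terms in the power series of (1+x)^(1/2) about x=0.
-x^2/8 + x/2 + 1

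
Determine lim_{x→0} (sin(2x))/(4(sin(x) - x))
Both numerator and denominator → 0 as x → 0; this is a 0/0 indeterminate form.
Expand each to leading order near x = 0: numerator ~ 2·x, denominator ~ -2·x^3/3.
The limit of the ratio is -∞.

Final answer: -∞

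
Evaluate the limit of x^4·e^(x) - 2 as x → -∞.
The product is a 0·∞ indeterminate form at x → -∞.
Rewrite the product as x^4 / e^(-x) (an ∞/∞ form) and apply L'Hôpital, or use the standard hierarchy e^(|x|) ≫ |x^4| as x → -∞.
The indeterminate product → 0, so the limit = -2.

Final answer: -2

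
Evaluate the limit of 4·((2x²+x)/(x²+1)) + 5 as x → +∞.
Evaluate the dominant behaviour as x → +∞; each term tends to a finite value or vanishes.
Limit = 13.

Final answer: 13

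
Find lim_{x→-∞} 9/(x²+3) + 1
Evaluate the dominant behaviour as x → -∞; each term tends to a finite value or vanishes.
Limit = 1.

Final answer: 1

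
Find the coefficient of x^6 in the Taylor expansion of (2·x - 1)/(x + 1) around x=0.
Expand to order 6: (2·x - 1)/(x + 1) = -3·x^6 + 3·x^5 - 3·x^4 + 3·x^3 - 3·x^2 + 3·x - 1 + O(x^7).
The coefficient of x^6 is -3.

Final answer: -3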